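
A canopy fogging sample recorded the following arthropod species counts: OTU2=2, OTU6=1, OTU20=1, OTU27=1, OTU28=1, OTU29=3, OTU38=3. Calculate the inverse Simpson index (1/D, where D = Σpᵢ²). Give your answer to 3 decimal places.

5.538

Total N = 2+1+1+1+1+3+3 = 12, so the proportions are 0.1666667, 0.0833333, 0.0833333, 0.0833333, 0.0833333, 0.25, 0.25 (working shown to 7 dp, full precision carried).
D = 0.1666667² + 0.0833333² + 0.0833333² + 0.0833333² + 0.0833333² + 0.25² + 0.25² = 0.0277778 + 0.0069444 + 0.0069444 + 0.0069444 + 0.0069444 + 0.0625000 + 0.0625000 = 0.1805556.
So 1/D = 5.53846, i.e. 5.538 to 3 decimal places.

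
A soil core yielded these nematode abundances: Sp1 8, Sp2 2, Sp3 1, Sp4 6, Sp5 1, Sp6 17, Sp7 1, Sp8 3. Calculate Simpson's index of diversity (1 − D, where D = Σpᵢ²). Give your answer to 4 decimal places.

0.7337

Total N = 8+2+1+6+1+17+1+3 = 39, so the proportions are 0.205128, 0.051282, 0.025641, 0.153846, 0.025641, 0.435897, 0.025641, 0.076923 (working shown to 6 dp, full precision carried).
D = 0.205128² + 0.051282² + 0.025641² + 0.153846² + 0.025641² + 0.435897² + 0.025641² + 0.076923² = 0.042078 + 0.002630 + 0.000657 + 0.023669 + 0.000657 + 0.190007 + 0.000657 + 0.005917 = 0.266272.
So 1 − D = 0.733728, i.e. 0.7337 to 4 decimal places.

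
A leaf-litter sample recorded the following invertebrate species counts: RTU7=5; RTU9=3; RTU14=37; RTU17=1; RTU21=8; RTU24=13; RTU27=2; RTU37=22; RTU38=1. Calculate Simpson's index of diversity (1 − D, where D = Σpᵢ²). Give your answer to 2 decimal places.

0.75

Total N = 5+3+37+1+8+13+2+22+1 = 92, so the proportions are 0.0543, 0.0326, 0.4022, 0.0109, 0.087, 0.1413, 0.0217, 0.2391, 0.0109 (working shown to 4 dp, full precision carried).
D = 0.0543² + 0.0326² + 0.4022² + 0.0109² + 0.087² + 0.1413² + 0.0217² + 0.2391² + 0.0109² = 0.0030 + 0.0011 + 0.1617 + 0.0001 + 0.0076 + 0.0200 + 0.0005 + 0.0572 + 0.0001 = 0.2512.
So 1 − D = 0.7488, i.e. 0.75 to 2 decimal places.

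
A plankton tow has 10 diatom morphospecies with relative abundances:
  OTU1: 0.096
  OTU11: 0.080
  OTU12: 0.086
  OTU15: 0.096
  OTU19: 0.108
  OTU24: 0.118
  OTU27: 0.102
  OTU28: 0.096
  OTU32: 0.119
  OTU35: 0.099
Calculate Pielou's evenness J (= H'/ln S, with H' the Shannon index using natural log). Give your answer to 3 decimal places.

0.997

H' = −Σ pᵢ ln pᵢ = −((-0.22497) + (-0.20206) + (-0.21099) + (-0.22497) + (-0.24037) + (-0.25217) + (-0.23284) + (-0.22497) + (-0.25331) + (-0.22895)) = 2.29560 (working shown to 5 dp, full precision carried).
With S = 10 species, ln S = 2.30259, so J = 2.29560/2.30259 = 0.99696, i.e. 0.997 to 3 decimal places.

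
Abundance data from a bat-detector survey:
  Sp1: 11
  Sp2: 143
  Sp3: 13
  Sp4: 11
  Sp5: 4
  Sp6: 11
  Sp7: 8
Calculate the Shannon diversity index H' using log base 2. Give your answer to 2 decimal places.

Total N = 11+143+13+11+4+11+8 = 201, so the proportions are 0.0547, 0.7114, 0.0647, 0.0547, 0.0199, 0.0547, 0.0398 (working shown to 4 dp, full precision carried).
Each pᵢ log₂ pᵢ term: 0.0547×(-4.1916)=-0.2294, 0.7114×(-0.4912)=-0.3494, 0.0647×(-3.9506)=-0.2555, 0.0547×(-4.1916)=-0.2294, 0.0199×(-5.6511)=-0.1125, 0.0547×(-4.1916)=-0.2294, 0.0398×(-4.6511)=-0.1851.
Sum = -1.5907, so H' = 1.59.

1.59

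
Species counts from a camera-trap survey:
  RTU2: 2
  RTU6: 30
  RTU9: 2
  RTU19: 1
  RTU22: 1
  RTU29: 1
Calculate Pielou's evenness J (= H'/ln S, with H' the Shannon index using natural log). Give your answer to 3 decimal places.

0.434

Total N = 2+30+2+1+1+1 = 37, so the proportions are 0.05405, 0.81081, 0.05405, 0.02703, 0.02703, 0.02703 (working shown to 5 dp, full precision carried).
H' = −Σ pᵢ ln pᵢ = −((-0.15772) + (-0.17004) + (-0.15772) + (-0.09759) + (-0.09759) + (-0.09759)) = 0.77826.
With S = 6 species, ln S = 1.79176, so J = 0.77826/1.79176 = 0.43435, i.e. 0.434 to 3 decimal places.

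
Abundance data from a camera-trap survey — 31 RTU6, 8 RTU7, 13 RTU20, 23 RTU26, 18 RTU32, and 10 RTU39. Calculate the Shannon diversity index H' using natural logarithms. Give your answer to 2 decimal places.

1.69

Total N = 31+8+13+23+18+10 = 103, so the proportions are 0.301, 0.0777, 0.1262, 0.2233, 0.1748, 0.0971 (working shown to 4 dp, full precision carried).
Each pᵢ ln pᵢ term: 0.301×(-1.2007)=-0.3614, 0.0777×(-2.5553)=-0.1985, 0.1262×(-2.0698)=-0.2612, 0.2233×(-1.4992)=-0.3348, 0.1748×(-1.7444)=-0.3048, 0.0971×(-2.3321)=-0.2264.
Sum = -1.6871, so H' = 1.69.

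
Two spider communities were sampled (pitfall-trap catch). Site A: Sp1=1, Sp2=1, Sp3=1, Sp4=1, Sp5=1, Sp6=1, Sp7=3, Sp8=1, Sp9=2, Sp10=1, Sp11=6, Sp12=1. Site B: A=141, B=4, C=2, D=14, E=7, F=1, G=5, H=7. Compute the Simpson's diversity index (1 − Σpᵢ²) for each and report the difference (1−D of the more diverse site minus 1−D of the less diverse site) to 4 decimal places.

0.4722

Site A: N=20, proportions 0.05, 0.05, 0.05, 0.05, 0.05, 0.05, 0.15, 0.05, 0.1, 0.05, 0.3, 0.05, giving 1−D = 0.855000 (working shown to 6 dp, full precision carried).
Site B: N=181, proportions 0.779006, 0.022099, 0.01105, 0.077348, 0.038674, 0.005525, 0.027624, 0.038674, giving 1−D = 0.382772.
Difference = |0.855000 − 0.382772| = 0.472228, i.e. 0.4722 to 4 decimal places.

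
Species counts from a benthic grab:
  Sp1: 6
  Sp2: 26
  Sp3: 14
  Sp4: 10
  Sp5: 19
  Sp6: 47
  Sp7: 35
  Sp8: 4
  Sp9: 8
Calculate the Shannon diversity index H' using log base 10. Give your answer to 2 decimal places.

Total N = 6+26+14+10+19+47+35+4+8 = 169, so the proportions are 0.0355, 0.1538, 0.0828, 0.0592, 0.1124, 0.2781, 0.2071, 0.0237, 0.0473 (working shown to 4 dp, full precision carried).
Each pᵢ log₁₀ pᵢ term: 0.0355×(-1.4497)=-0.0515, 0.1538×(-0.8129)=-0.1251, 0.0828×(-1.0818)=-0.0896, 0.0592×(-1.2279)=-0.0727, 0.1124×(-0.9491)=-0.1067, 0.2781×(-0.5558)=-0.1546, 0.2071×(-0.6838)=-0.1416, 0.0237×(-1.6258)=-0.0385, 0.0473×(-1.3248)=-0.0627.
Sum = -0.8429, so H' = 0.84.

0.84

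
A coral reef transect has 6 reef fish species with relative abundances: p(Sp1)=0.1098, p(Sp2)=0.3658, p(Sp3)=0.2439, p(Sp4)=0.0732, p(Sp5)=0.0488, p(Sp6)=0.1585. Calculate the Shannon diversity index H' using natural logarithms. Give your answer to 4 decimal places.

1.5853

Each pᵢ ln pᵢ term (working shown to 6 dp, full precision carried): 0.1098×(-2.209095)=-0.242559, 0.3658×(-1.005669)=-0.367874, 0.2439×(-1.410997)=-0.344142, 0.0732×(-2.614560)=-0.191386, 0.0488×(-3.020025)=-0.147377, 0.1585×(-1.842001)=-0.291957.
Sum = -1.585294, so H' = 1.5853.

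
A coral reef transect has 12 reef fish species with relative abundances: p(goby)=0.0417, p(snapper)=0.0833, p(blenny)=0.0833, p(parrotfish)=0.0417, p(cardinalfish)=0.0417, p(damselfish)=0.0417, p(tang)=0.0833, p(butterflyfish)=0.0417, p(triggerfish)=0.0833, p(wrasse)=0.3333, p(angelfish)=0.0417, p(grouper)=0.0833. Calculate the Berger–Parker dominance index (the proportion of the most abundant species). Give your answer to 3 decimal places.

The largest proportion is 0.3333, i.e. d = 0.333 to 3 decimal places.

0.333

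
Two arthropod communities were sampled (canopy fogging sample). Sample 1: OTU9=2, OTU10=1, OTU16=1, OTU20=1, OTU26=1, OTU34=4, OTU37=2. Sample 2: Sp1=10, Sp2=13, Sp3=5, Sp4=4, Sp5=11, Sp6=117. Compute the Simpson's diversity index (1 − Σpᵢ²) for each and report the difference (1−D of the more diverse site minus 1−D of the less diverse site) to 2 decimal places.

0.36

Sample 1: N=12, proportions 0.16667, 0.08333, 0.08333, 0.08333, 0.08333, 0.33333, 0.16667, giving 1−D = 0.80556 (working shown to 5 dp, full precision carried).
Sample 2: N=160, proportions 0.0625, 0.08125, 0.03125, 0.025, 0.06875, 0.73125, giving 1−D = 0.44844.
Difference = |0.80556 − 0.44844| = 0.35712, i.e. 0.36 to 2 decimal places.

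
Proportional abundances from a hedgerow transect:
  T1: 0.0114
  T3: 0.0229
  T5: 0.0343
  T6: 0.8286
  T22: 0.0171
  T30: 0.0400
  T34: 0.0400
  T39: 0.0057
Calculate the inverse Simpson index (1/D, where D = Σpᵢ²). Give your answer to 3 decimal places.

1.445

D = 0.0114² + 0.0229² + 0.0343² + 0.8286² + 0.0171² + 0.04² + 0.04² + 0.0057² = 0.000130 + 0.000524 + 0.001176 + 0.686578 + 0.000292 + 0.001600 + 0.001600 + 0.000032 = 0.691934 (working shown to 6 dp, full precision carried).
So 1/D = 1.44523, i.e. 1.445 to 3 decimal places.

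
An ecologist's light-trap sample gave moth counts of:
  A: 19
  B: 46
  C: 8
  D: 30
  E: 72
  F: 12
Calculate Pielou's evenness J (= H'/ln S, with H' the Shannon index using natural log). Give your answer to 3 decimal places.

Total N = 19+46+8+30+72+12 = 187, so the proportions are 0.1016, 0.24599, 0.04278, 0.16043, 0.38503, 0.06417 (working shown to 5 dp, full precision carried).
H' = −Σ pᵢ ln pᵢ = −((-0.23234) + (-0.34499) + (-0.13483) + (-0.29357) + (-0.36749) + (-0.17623)) = 1.54944.
With S = 6 species, ln S = 1.79176, so J = 1.54944/1.79176 = 0.86476, i.e. 0.865 to 3 decimal places.

0.865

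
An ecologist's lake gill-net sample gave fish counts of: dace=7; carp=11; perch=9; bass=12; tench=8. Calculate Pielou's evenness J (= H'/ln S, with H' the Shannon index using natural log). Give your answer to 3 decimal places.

Total N = 7+11+9+12+8 = 47, so the proportions are 0.14894, 0.23404, 0.19149, 0.25532, 0.17021 (working shown to 5 dp, full precision carried).
H' = −Σ pᵢ ln pᵢ = −((-0.28361) + (-0.33989) + (-0.31652) + (-0.34857) + (-0.30140)) = 1.58998.
With S = 5 species, ln S = 1.60944, so J = 1.58998/1.60944 = 0.98791, i.e. 0.988 to 3 decimal places.

0.988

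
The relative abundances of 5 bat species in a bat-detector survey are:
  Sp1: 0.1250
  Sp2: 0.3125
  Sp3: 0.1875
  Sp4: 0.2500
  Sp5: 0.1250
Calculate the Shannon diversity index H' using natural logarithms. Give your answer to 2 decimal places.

Each pᵢ ln pᵢ term (working shown to 4 dp, full precision carried): 0.125×(-2.0794)=-0.2599, 0.3125×(-1.1632)=-0.3635, 0.1875×(-1.6740)=-0.3139, 0.25×(-1.3863)=-0.3466, 0.125×(-2.0794)=-0.2599.
Sum = -1.5438, so H' = 1.54.

1.54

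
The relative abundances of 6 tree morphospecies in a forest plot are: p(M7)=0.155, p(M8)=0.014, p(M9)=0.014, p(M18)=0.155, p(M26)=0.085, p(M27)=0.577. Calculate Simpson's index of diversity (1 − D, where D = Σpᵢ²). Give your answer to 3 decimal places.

0.611

D = 0.155² + 0.014² + 0.014² + 0.155² + 0.085² + 0.577² = 0.02403 + 0.00020 + 0.00020 + 0.02403 + 0.00723 + 0.33293 = 0.38860 (working shown to 5 dp, full precision carried).
So 1 − D = 0.61140, i.e. 0.611 to 3 decimal places.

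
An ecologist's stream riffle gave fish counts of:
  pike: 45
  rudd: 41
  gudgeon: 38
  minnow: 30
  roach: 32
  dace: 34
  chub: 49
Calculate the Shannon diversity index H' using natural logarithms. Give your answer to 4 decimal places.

1.9318

Total N = 45+41+38+30+32+34+49 = 269, so the proportions are 0.167286, 0.152416, 0.141264, 0.111524, 0.118959, 0.126394, 0.182156 (working shown to 6 dp, full precision carried).
Each pᵢ ln pᵢ term: 0.167286×(-1.788049)=-0.299116, 0.152416×(-1.881139)=-0.286716, 0.141264×(-1.957125)=-0.276471, 0.111524×(-2.193514)=-0.244630, 0.118959×(-2.128975)=-0.253261, 0.126394×(-2.068351)=-0.261427, 0.182156×(-1.702891)=-0.310192.
Sum = -1.931814, so H' = 1.9318.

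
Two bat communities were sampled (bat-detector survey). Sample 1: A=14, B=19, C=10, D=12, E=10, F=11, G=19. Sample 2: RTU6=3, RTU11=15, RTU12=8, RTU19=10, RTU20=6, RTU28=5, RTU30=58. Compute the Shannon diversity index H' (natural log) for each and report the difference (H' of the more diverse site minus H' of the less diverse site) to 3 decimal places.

Sample 1: N=95, proportions 0.14737, 0.2, 0.10526, 0.12632, 0.10526, 0.11579, 0.2, giving H' = 1.91090 (working shown to 5 dp, full precision carried).
Sample 2: N=105, proportions 0.02857, 0.14286, 0.07619, 0.09524, 0.05714, 0.04762, 0.55238, giving H' = 1.43604.
Difference = |1.91090 − 1.43604| = 0.47486, i.e. 0.475 to 3 decimal places.

0.475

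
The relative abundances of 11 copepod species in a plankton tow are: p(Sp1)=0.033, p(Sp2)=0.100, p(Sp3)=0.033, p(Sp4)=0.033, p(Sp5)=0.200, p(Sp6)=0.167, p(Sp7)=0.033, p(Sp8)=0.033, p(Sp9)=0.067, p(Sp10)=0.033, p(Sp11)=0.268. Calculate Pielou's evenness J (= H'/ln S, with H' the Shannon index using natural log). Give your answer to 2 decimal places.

0.86

H' = −Σ pᵢ ln pᵢ = −((-0.1126) + (-0.2303) + (-0.1126) + (-0.1126) + (-0.3219) + (-0.2989) + (-0.1126) + (-0.1126) + (-0.1811) + (-0.1126) + (-0.3529)) = 2.0605 (working shown to 4 dp, full precision carried).
With S = 11 species, ln S = 2.3979, so J = 2.0605/2.3979 = 0.8593, i.e. 0.86 to 2 decimal places.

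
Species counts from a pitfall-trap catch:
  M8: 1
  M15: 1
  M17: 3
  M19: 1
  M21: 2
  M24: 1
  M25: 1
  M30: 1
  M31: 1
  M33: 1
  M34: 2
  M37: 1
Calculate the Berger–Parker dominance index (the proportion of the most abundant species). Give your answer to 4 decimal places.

Total N = 1+1+3+1+2+1+1+1+1+1+2+1 = 16, so the proportions are 0.0625, 0.0625, 0.1875, 0.0625, 0.125, 0.0625, 0.0625, 0.0625, 0.0625, 0.0625, 0.125, 0.0625 (working shown to 6 dp, full precision carried).
The largest proportion is 0.1875, i.e. d = 0.1875 to 4 decimal places.

0.1875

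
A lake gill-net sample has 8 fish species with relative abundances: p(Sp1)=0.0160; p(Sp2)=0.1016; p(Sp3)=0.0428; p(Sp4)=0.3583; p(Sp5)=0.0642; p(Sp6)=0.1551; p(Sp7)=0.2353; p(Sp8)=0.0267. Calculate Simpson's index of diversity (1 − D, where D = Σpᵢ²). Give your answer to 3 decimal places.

0.775

D = 0.016² + 0.1016² + 0.0428² + 0.3583² + 0.0642² + 0.1551² + 0.2353² + 0.0267² = 0.00026 + 0.01032 + 0.00183 + 0.12838 + 0.00412 + 0.02406 + 0.05537 + 0.00071 = 0.22505 (working shown to 5 dp, full precision carried).
So 1 − D = 0.77495, i.e. 0.775 to 3 decimal places.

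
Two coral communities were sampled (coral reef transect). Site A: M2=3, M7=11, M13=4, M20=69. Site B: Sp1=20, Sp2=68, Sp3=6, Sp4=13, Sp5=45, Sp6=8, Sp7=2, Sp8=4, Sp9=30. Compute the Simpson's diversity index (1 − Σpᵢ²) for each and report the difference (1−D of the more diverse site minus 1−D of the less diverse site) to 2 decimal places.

Site A: N=87, proportions 0.0345, 0.1264, 0.046, 0.7931, giving 1−D = 0.3517 (working shown to 4 dp, full precision carried).
Site B: N=196, proportions 0.102, 0.3469, 0.0306, 0.0663, 0.2296, 0.0408, 0.0102, 0.0204, 0.1531, giving 1−D = 0.7856.
Difference = |0.3517 − 0.7856| = 0.4339, i.e. 0.43 to 2 decimal places.

0.43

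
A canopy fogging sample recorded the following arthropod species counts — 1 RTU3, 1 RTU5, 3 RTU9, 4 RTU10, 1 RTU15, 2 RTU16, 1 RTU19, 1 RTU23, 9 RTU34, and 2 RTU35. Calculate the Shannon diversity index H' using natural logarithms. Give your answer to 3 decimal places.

1.963

Total N = 1+1+3+4+1+2+1+1+9+2 = 25, so the proportions are 0.04, 0.04, 0.12, 0.16, 0.04, 0.08, 0.04, 0.04, 0.36, 0.08 (working shown to 5 dp, full precision carried).
Each pᵢ ln pᵢ term: 0.04×(-3.21888)=-0.12876, 0.04×(-3.21888)=-0.12876, 0.12×(-2.12026)=-0.25443, 0.16×(-1.83258)=-0.29321, 0.04×(-3.21888)=-0.12876, 0.08×(-2.52573)=-0.20206, 0.04×(-3.21888)=-0.12876, 0.04×(-3.21888)=-0.12876, 0.36×(-1.02165)=-0.36779, 0.08×(-2.52573)=-0.20206.
Sum = -1.96333, so H' = 1.963.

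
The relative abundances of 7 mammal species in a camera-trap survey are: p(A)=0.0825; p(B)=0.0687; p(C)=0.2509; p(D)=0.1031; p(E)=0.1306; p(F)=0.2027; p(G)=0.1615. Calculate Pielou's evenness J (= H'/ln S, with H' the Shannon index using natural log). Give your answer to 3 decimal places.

H' = −Σ pᵢ ln pᵢ = −((-0.20583) + (-0.18398) + (-0.34692) + (-0.23425) + (-0.26585) + (-0.32351) + (-0.29445)) = 1.85480 (working shown to 5 dp, full precision carried).
With S = 7 species, ln S = 1.94591, so J = 1.85480/1.94591 = 0.95318, i.e. 0.953 to 3 decimal places.

0.953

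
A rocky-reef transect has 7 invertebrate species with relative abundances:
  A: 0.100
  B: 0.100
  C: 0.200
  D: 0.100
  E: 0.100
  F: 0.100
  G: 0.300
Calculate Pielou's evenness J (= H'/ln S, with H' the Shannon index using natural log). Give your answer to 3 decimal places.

0.943

H' = −Σ pᵢ ln pᵢ = −((-0.23026) + (-0.23026) + (-0.32189) + (-0.23026) + (-0.23026) + (-0.23026) + (-0.36119)) = 1.83437 (working shown to 5 dp, full precision carried).
With S = 7 species, ln S = 1.94591, so J = 1.83437/1.94591 = 0.94268, i.e. 0.943 to 3 decimal places.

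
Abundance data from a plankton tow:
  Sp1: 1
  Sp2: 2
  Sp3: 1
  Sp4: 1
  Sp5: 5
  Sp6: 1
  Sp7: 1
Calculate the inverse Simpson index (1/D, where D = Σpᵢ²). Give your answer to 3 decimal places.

4.235

Total N = 1+2+1+1+5+1+1 = 12, so the proportions are 0.0833333, 0.1666667, 0.0833333, 0.0833333, 0.4166667, 0.0833333, 0.0833333 (working shown to 7 dp, full precision carried).
D = 0.0833333² + 0.1666667² + 0.0833333² + 0.0833333² + 0.4166667² + 0.0833333² + 0.0833333² = 0.0069444 + 0.0277778 + 0.0069444 + 0.0069444 + 0.1736111 + 0.0069444 + 0.0069444 = 0.2361111.
So 1/D = 4.23529, i.e. 4.235 to 3 decimal places.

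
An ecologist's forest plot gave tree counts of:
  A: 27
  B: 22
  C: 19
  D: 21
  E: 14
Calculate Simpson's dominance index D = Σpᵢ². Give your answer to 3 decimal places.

Total N = 27+22+19+21+14 = 103, so the proportions are 0.26214, 0.21359, 0.18447, 0.20388, 0.13592 (working shown to 5 dp, full precision carried).
D = 0.26214² + 0.21359² + 0.18447² + 0.20388² + 0.13592² = 0.06872 + 0.04562 + 0.03403 + 0.04157 + 0.01847 = 0.20841.
To 3 decimal places, D = 0.208.

0.208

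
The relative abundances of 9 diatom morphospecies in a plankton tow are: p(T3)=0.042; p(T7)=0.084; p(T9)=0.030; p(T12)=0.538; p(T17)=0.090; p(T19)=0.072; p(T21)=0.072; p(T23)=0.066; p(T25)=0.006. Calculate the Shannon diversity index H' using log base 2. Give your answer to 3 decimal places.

2.288

Each pᵢ log₂ pᵢ term (working shown to 5 dp, full precision carried): 0.042×(-4.57347)=-0.19209, 0.084×(-3.57347)=-0.30017, 0.03×(-5.05889)=-0.15177, 0.538×(-0.89432)=-0.48115, 0.09×(-3.47393)=-0.31265, 0.072×(-3.79586)=-0.27330, 0.072×(-3.79586)=-0.27330, 0.066×(-3.92139)=-0.25881, 0.006×(-7.38082)=-0.04428.
Sum = -2.28752, so H' = 2.288.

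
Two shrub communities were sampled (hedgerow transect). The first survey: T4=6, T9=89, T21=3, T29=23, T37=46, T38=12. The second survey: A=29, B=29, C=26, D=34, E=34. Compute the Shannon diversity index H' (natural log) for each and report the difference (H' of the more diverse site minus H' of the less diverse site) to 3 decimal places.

0.280

The first survey: N=179, proportions 0.03352, 0.497207, 0.01676, 0.128492, 0.256983, 0.067039, giving H' = 1.323767 (working shown to 6 dp, full precision carried).
The second survey: N=152, proportions 0.190789, 0.190789, 0.171053, 0.223684, 0.223684, giving H' = 1.604103.
Difference = |1.323767 − 1.604103| = 0.280336, i.e. 0.280 to 3 decimal places.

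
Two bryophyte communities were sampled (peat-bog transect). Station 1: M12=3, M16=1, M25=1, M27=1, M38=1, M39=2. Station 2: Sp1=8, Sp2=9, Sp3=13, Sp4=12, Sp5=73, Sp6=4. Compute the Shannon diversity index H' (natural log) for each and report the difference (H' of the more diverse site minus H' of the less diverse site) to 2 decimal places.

Station 1: N=9, proportions 0.3333, 0.1111, 0.1111, 0.1111, 0.1111, 0.2222, giving H' = 1.6770 (working shown to 4 dp, full precision carried).
Station 2: N=119, proportions 0.0672, 0.0756, 0.1092, 0.1008, 0.6134, 0.0336, giving H' = 1.2638.
Difference = |1.6770 − 1.2638| = 0.4132, i.e. 0.41 to 2 decimal places.

0.41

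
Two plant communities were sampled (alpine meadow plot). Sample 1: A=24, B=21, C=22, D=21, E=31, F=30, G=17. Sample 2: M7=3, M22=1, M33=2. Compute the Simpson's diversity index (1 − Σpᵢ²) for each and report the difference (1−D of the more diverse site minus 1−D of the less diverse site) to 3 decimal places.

0.240

Sample 1: N=166, proportions 0.14458, 0.12651, 0.13253, 0.12651, 0.18675, 0.18072, 0.10241, giving 1−D = 0.85150 (working shown to 5 dp, full precision carried).
Sample 2: N=6, proportions 0.5, 0.16667, 0.33333, giving 1−D = 0.61111.
Difference = |0.85150 − 0.61111| = 0.24039, i.e. 0.240 to 3 decimal places.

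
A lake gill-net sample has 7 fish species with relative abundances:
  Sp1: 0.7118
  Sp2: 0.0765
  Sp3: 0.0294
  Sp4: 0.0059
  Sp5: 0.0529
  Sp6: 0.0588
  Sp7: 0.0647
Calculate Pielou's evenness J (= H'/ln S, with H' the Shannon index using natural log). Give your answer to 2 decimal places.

H' = −Σ pᵢ ln pᵢ = −((-0.2420) + (-0.1966) + (-0.1037) + (-0.0303) + (-0.1555) + (-0.1666) + (-0.1771)) = 1.0718 (working shown to 4 dp, full precision carried).
With S = 7 species, ln S = 1.9459, so J = 1.0718/1.9459 = 0.5508, i.e. 0.55 to 2 decimal places.

0.55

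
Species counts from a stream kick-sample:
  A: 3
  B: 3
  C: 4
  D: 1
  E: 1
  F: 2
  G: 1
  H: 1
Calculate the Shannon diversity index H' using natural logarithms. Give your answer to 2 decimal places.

Total N = 3+3+4+1+1+2+1+1 = 16, so the proportions are 0.1875, 0.1875, 0.25, 0.0625, 0.0625, 0.125, 0.0625, 0.0625 (working shown to 4 dp, full precision carried).
Each pᵢ ln pᵢ term: 0.1875×(-1.6740)=-0.3139, 0.1875×(-1.6740)=-0.3139, 0.25×(-1.3863)=-0.3466, 0.0625×(-2.7726)=-0.1733, 0.0625×(-2.7726)=-0.1733, 0.125×(-2.0794)=-0.2599, 0.0625×(-2.7726)=-0.1733, 0.0625×(-2.7726)=-0.1733.
Sum = -1.9274, so H' = 1.93.

1.93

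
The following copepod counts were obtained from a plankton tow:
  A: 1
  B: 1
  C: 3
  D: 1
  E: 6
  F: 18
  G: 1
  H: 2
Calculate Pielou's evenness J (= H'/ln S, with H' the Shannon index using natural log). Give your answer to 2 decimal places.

Total N = 1+1+3+1+6+18+1+2 = 33, so the proportions are 0.0303, 0.0303, 0.0909, 0.0303, 0.1818, 0.5455, 0.0303, 0.0606 (working shown to 4 dp, full precision carried).
H' = −Σ pᵢ ln pᵢ = −((-0.1060) + (-0.1060) + (-0.2180) + (-0.1060) + (-0.3100) + (-0.3306) + (-0.1060) + (-0.1699)) = 1.4523.
With S = 8 species, ln S = 2.0794, so J = 1.4523/2.0794 = 0.6984, i.e. 0.70 to 2 decimal places.

0.70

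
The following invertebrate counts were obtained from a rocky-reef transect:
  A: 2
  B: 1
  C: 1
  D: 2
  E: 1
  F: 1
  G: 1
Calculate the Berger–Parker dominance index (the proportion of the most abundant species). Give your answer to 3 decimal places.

Total N = 2+1+1+2+1+1+1 = 9, so the proportions are 0.22222, 0.11111, 0.11111, 0.22222, 0.11111, 0.11111, 0.11111 (working shown to 5 dp, full precision carried).
The largest proportion is 0.22222, i.e. d = 0.222 to 3 decimal places.

0.222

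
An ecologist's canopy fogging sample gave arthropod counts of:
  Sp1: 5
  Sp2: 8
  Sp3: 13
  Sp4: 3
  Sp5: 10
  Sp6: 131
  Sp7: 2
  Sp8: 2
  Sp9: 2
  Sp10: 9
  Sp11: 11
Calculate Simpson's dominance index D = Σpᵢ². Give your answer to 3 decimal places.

Total N = 5+8+13+3+10+131+2+2+2+9+11 = 196, so the proportions are 0.02551, 0.04082, 0.06633, 0.01531, 0.05102, 0.66837, 0.0102, 0.0102, 0.0102, 0.04592, 0.05612 (working shown to 5 dp, full precision carried).
D = 0.02551² + 0.04082² + 0.06633² + 0.01531² + 0.05102² + 0.66837² + 0.0102² + 0.0102² + 0.0102² + 0.04592² + 0.05612² = 0.00065 + 0.00167 + 0.00440 + 0.00023 + 0.00260 + 0.44671 + 0.00010 + 0.00010 + 0.00010 + 0.00211 + 0.00315 = 0.46184.
To 3 decimal places, D = 0.462.

0.462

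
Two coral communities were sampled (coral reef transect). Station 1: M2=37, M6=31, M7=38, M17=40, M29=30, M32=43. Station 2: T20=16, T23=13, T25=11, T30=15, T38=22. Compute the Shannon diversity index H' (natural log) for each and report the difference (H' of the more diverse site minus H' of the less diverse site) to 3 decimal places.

Station 1: N=219, proportions 0.16895, 0.141553, 0.173516, 0.182648, 0.136986, 0.196347, giving H' = 1.783553 (working shown to 6 dp, full precision carried).
Station 2: N=77, proportions 0.207792, 0.168831, 0.142857, 0.194805, 0.285714, giving H' = 1.581386.
Difference = |1.783553 − 1.581386| = 0.202167, i.e. 0.202 to 3 decimal places.

0.202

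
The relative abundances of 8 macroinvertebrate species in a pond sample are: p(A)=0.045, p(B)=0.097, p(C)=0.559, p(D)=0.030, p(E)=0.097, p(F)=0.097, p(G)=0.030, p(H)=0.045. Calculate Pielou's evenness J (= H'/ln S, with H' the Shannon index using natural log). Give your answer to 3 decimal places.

H' = −Σ pᵢ ln pᵢ = −((-0.13955) + (-0.22631) + (-0.32512) + (-0.10520) + (-0.22631) + (-0.22631) + (-0.10520) + (-0.13955)) = 1.49353 (working shown to 5 dp, full precision carried).
With S = 8 species, ln S = 2.07944, so J = 1.49353/2.07944 = 0.71823, i.e. 0.718 to 3 decimal places.

0.718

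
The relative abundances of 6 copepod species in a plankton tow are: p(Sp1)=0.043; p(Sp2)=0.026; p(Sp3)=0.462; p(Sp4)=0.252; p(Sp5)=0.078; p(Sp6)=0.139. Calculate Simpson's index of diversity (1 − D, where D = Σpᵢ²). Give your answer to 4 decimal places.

0.6951

D = 0.043² + 0.026² + 0.462² + 0.252² + 0.078² + 0.139² = 0.001849 + 0.000676 + 0.213444 + 0.063504 + 0.006084 + 0.019321 = 0.304878 (working shown to 6 dp, full precision carried).
So 1 − D = 0.695122, i.e. 0.6951 to 4 decimal places.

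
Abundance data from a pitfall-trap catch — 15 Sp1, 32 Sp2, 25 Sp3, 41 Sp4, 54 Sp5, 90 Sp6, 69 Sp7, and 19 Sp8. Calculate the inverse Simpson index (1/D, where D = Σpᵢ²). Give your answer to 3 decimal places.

6.044

Total N = 15+32+25+41+54+90+69+19 = 345, so the proportions are 0.0434783, 0.0927536, 0.0724638, 0.1188406, 0.1565217, 0.2608696, 0.2, 0.0550725 (working shown to 7 dp, full precision carried).
D = 0.0434783² + 0.0927536² + 0.0724638² + 0.1188406² + 0.1565217² + 0.2608696² + 0.2² + 0.0550725² = 0.0018904 + 0.0086032 + 0.0052510 + 0.0141231 + 0.0244991 + 0.0680529 + 0.0400000 + 0.0030330 = 0.1654526.
So 1/D = 6.04403, i.e. 6.044 to 3 decimal places.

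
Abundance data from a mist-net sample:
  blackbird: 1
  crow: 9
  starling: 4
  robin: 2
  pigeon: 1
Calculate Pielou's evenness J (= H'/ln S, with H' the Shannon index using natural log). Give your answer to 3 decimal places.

0.784

Total N = 1+9+4+2+1 = 17, so the proportions are 0.05882, 0.52941, 0.23529, 0.11765, 0.05882 (working shown to 5 dp, full precision carried).
H' = −Σ pᵢ ln pᵢ = −((-0.16666) + (-0.33670) + (-0.34045) + (-0.25177) + (-0.16666)) = 1.26224.
With S = 5 species, ln S = 1.60944, so J = 1.26224/1.60944 = 0.78428, i.e. 0.784 to 3 decimal places.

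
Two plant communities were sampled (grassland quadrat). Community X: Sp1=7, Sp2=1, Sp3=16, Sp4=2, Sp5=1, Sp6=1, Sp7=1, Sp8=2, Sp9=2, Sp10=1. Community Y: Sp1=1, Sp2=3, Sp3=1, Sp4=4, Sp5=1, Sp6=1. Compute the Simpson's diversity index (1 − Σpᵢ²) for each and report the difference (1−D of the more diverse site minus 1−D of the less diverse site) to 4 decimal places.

Community X: N=34, proportions 0.2058824, 0.0294118, 0.4705882, 0.0588235, 0.0294118, 0.0294118, 0.0294118, 0.0588235, 0.0588235, 0.0294118, giving 1−D = 0.7214533 (working shown to 7 dp, full precision carried).
Community Y: N=11, proportions 0.0909091, 0.2727273, 0.0909091, 0.3636364, 0.0909091, 0.0909091, giving 1−D = 0.7603306.
Difference = |0.7214533 − 0.7603306| = 0.0388773, i.e. 0.0389 to 4 decimal places.

0.0389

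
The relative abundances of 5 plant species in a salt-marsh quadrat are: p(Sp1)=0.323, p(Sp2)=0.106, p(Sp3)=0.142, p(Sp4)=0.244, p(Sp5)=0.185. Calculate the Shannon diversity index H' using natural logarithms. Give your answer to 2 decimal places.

1.54

Each pᵢ ln pᵢ term (working shown to 4 dp, full precision carried): 0.323×(-1.1301)=-0.3650, 0.106×(-2.2443)=-0.2379, 0.142×(-1.9519)=-0.2772, 0.244×(-1.4106)=-0.3442, 0.185×(-1.6874)=-0.3122.
Sum = -1.5364, so H' = 1.54.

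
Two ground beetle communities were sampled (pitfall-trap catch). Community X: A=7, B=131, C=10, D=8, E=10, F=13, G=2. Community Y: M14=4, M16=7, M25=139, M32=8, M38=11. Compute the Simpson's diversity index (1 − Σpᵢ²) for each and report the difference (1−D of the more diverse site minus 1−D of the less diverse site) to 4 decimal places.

0.1466

Community X: N=181, proportions 0.038674, 0.723757, 0.055249, 0.044199, 0.055249, 0.071823, 0.01105, giving 1−D = 0.461341 (working shown to 6 dp, full precision carried).
Community Y: N=169, proportions 0.023669, 0.04142, 0.822485, 0.047337, 0.065089, giving 1−D = 0.314765.
Difference = |0.461341 − 0.314765| = 0.146576, i.e. 0.1466 to 4 decimal places.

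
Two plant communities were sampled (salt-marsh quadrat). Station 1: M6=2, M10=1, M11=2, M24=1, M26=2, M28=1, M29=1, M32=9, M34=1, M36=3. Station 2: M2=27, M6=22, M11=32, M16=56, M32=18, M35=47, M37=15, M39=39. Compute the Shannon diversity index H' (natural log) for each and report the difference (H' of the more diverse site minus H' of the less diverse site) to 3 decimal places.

Station 1: N=23, proportions 0.08696, 0.04348, 0.08696, 0.04348, 0.08696, 0.04348, 0.04348, 0.3913, 0.04348, 0.13043, giving H' = 1.95159 (working shown to 5 dp, full precision carried).
Station 2: N=256, proportions 0.10547, 0.08594, 0.125, 0.21875, 0.07031, 0.18359, 0.05859, 0.15234, giving H' = 1.99128.
Difference = |1.95159 − 1.99128| = 0.03969, i.e. 0.040 to 3 decimal places.

0.040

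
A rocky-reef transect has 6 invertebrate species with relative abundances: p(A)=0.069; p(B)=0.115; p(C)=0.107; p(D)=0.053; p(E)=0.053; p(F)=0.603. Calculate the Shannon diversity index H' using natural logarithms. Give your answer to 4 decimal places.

Each pᵢ ln pᵢ term (working shown to 6 dp, full precision carried): 0.069×(-2.673649)=-0.184482, 0.115×(-2.162823)=-0.248725, 0.107×(-2.234926)=-0.239137, 0.053×(-2.937463)=-0.155686, 0.053×(-2.937463)=-0.155686, 0.603×(-0.505838)=-0.305020.
Sum = -1.288735, so H' = 1.2887.

1.2887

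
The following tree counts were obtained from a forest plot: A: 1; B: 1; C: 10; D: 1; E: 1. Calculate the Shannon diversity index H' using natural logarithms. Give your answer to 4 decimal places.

0.9944

Total N = 1+1+10+1+1 = 14, so the proportions are 0.071429, 0.071429, 0.714286, 0.071429, 0.071429 (working shown to 6 dp, full precision carried).
Each pᵢ ln pᵢ term: 0.071429×(-2.639057)=-0.188504, 0.071429×(-2.639057)=-0.188504, 0.714286×(-0.336472)=-0.240337, 0.071429×(-2.639057)=-0.188504, 0.071429×(-2.639057)=-0.188504.
Sum = -0.994354, so H' = 0.9944.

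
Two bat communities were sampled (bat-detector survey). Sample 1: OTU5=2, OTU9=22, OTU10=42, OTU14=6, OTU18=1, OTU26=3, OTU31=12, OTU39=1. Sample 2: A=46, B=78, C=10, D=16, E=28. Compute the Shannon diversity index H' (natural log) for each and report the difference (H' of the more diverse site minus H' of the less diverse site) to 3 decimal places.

Sample 1: N=89, proportions 0.02247, 0.24719, 0.47191, 0.06742, 0.01124, 0.03371, 0.13483, 0.01124, giving H' = 1.45227 (working shown to 5 dp, full precision carried).
Sample 2: N=178, proportions 0.25843, 0.4382, 0.05618, 0.08989, 0.1573, giving H' = 1.38049.
Difference = |1.45227 − 1.38049| = 0.07178, i.e. 0.072 to 3 decimal places.

0.072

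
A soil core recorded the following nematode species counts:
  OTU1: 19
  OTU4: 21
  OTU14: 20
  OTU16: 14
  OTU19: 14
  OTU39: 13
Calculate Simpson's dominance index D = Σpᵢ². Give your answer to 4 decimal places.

Total N = 19+21+20+14+14+13 = 101, so the proportions are 0.188119, 0.207921, 0.19802, 0.138614, 0.138614, 0.128713 (working shown to 6 dp, full precision carried).
D = 0.188119² + 0.207921² + 0.19802² + 0.138614² + 0.138614² + 0.128713² = 0.035389 + 0.043231 + 0.039212 + 0.019214 + 0.019214 + 0.016567 = 0.172826.
To 4 decimal places, D = 0.1728.

0.1728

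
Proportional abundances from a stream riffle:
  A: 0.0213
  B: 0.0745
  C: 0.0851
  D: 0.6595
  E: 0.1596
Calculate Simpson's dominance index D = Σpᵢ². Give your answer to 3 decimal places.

0.474

D = 0.0213² + 0.0745² + 0.0851² + 0.6595² + 0.1596² = 0.00045 + 0.00555 + 0.00724 + 0.43494 + 0.02547 = 0.47366 (working shown to 5 dp, full precision carried).
To 3 decimal places, D = 0.474.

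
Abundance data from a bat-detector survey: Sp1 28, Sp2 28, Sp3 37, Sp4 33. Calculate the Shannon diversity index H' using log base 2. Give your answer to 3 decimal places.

1.990

Total N = 28+28+37+33 = 126, so the proportions are 0.22222, 0.22222, 0.29365, 0.2619 (working shown to 5 dp, full precision carried).
Each pᵢ log₂ pᵢ term: 0.22222×(-2.16993)=-0.48221, 0.22222×(-2.16993)=-0.48221, 0.29365×(-1.76783)=-0.51912, 0.2619×(-1.93289)=-0.50623.
Sum = -1.98977, so H' = 1.990.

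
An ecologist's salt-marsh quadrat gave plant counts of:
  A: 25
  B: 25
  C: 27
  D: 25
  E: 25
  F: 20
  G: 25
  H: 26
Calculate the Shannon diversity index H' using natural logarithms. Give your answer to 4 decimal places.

2.0763

Total N = 25+25+27+25+25+20+25+26 = 198, so the proportions are 0.126263, 0.126263, 0.136364, 0.126263, 0.126263, 0.10101, 0.126263, 0.131313 (working shown to 6 dp, full precision carried).
Each pᵢ ln pᵢ term: 0.126263×(-2.069391)=-0.261287, 0.126263×(-2.069391)=-0.261287, 0.136364×(-1.992430)=-0.271695, 0.126263×(-2.069391)=-0.261287, 0.126263×(-2.069391)=-0.261287, 0.10101×(-2.292535)=-0.231569, 0.126263×(-2.069391)=-0.261287, 0.131313×(-2.030170)=-0.266588.
Sum = -2.076286, so H' = 2.0763.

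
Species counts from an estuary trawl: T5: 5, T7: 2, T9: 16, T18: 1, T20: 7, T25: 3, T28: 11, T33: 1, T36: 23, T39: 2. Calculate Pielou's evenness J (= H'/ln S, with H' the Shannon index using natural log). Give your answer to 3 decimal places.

Total N = 5+2+16+1+7+3+11+1+23+2 = 71, so the proportions are 0.07042, 0.02817, 0.22535, 0.01408, 0.09859, 0.04225, 0.15493, 0.01408, 0.32394, 0.02817 (working shown to 5 dp, full precision carried).
H' = −Σ pᵢ ln pᵢ = −((-0.18685) + (-0.10055) + (-0.33580) + (-0.06004) + (-0.22841) + (-0.13369) + (-0.28891) + (-0.06004) + (-0.36514) + (-0.10055)) = 1.85998.
With S = 10 species, ln S = 2.30259, so J = 1.85998/2.30259 = 0.80778, i.e. 0.808 to 3 decimal places.

0.808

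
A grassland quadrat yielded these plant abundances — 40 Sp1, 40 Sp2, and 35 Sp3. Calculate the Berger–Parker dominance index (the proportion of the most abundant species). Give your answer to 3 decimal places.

0.348

Total N = 40+40+35 = 115, so the proportions are 0.34783, 0.34783, 0.30435 (working shown to 5 dp, full precision carried).
The largest proportion is 0.34783, i.e. d = 0.348 to 3 decimal places.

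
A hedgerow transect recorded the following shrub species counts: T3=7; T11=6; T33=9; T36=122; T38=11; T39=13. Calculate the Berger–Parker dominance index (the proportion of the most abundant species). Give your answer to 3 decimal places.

Total N = 7+6+9+122+11+13 = 168, so the proportions are 0.04167, 0.03571, 0.05357, 0.72619, 0.06548, 0.07738 (working shown to 5 dp, full precision carried).
The largest proportion is 0.72619, i.e. d = 0.726 to 3 decimal places.

0.726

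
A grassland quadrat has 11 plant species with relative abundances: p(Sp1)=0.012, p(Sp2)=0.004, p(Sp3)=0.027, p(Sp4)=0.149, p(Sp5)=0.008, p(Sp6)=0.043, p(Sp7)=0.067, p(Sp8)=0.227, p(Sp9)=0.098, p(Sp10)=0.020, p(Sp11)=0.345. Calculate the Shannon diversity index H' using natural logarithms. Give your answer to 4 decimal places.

Each pᵢ ln pᵢ term (working shown to 6 dp, full precision carried): 0.012×(-4.422849)=-0.053074, 0.004×(-5.521461)=-0.022086, 0.027×(-3.611918)=-0.097522, 0.149×(-1.903809)=-0.283668, 0.008×(-4.828314)=-0.038627, 0.043×(-3.146555)=-0.135302, 0.067×(-2.703063)=-0.181105, 0.227×(-1.482805)=-0.336597, 0.098×(-2.322788)=-0.227633, 0.02×(-3.912023)=-0.078240, 0.345×(-1.064211)=-0.367153.
Sum = -1.821006, so H' = 1.8210.

1.8210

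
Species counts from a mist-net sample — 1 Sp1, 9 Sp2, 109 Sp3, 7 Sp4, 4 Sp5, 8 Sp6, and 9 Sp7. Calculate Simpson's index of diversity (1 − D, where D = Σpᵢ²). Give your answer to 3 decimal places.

0.437

Total N = 1+9+109+7+4+8+9 = 147, so the proportions are 0.0068, 0.06122, 0.7415, 0.04762, 0.02721, 0.05442, 0.06122 (working shown to 5 dp, full precision carried).
D = 0.0068² + 0.06122² + 0.7415² + 0.04762² + 0.02721² + 0.05442² + 0.06122² = 0.00005 + 0.00375 + 0.54982 + 0.00227 + 0.00074 + 0.00296 + 0.00375 = 0.56333.
So 1 − D = 0.43667, i.e. 0.437 to 3 decimal places.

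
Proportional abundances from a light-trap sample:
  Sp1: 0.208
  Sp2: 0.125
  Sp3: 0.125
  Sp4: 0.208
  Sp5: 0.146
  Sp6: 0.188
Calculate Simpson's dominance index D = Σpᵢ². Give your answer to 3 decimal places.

D = 0.208² + 0.125² + 0.125² + 0.208² + 0.146² + 0.188² = 0.04326 + 0.01562 + 0.01562 + 0.04326 + 0.02132 + 0.03534 = 0.17444 (working shown to 5 dp, full precision carried).
To 3 decimal places, D = 0.174.

0.174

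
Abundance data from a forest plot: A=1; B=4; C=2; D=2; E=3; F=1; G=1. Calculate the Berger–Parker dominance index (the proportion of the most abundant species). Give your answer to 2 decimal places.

0.29

Total N = 1+4+2+2+3+1+1 = 14, so the proportions are 0.0714, 0.2857, 0.1429, 0.1429, 0.2143, 0.0714, 0.0714 (working shown to 4 dp, full precision carried).
The largest proportion is 0.2857, i.e. d = 0.29 to 2 decimal places.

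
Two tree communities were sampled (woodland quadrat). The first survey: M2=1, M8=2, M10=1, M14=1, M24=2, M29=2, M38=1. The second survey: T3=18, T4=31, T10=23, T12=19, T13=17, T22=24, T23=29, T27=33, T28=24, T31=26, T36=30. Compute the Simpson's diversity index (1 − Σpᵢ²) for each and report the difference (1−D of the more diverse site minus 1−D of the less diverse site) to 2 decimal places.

The first survey: N=10, proportions 0.1, 0.2, 0.1, 0.1, 0.2, 0.2, 0.1, giving 1−D = 0.8400 (working shown to 4 dp, full precision carried).
The second survey: N=274, proportions 0.0657, 0.1131, 0.0839, 0.0693, 0.062, 0.0876, 0.1058, 0.1204, 0.0876, 0.0949, 0.1095, giving 1−D = 0.9051.
Difference = |0.8400 − 0.9051| = 0.0651, i.e. 0.07 to 2 decimal places.

0.07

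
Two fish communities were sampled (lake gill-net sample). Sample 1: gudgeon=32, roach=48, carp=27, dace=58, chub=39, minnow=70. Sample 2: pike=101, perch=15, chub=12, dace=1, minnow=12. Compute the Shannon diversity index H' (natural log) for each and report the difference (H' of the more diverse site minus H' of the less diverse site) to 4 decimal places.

0.8072

Sample 1: N=274, proportions 0.116788, 0.175182, 0.09854, 0.211679, 0.142336, 0.255474, giving H' = 1.739084 (working shown to 6 dp, full precision carried).
Sample 2: N=141, proportions 0.716312, 0.106383, 0.085106, 0.007092, 0.085106, giving H' = 0.931840.
Difference = |1.739084 − 0.931840| = 0.807244, i.e. 0.8072 to 4 decimal places.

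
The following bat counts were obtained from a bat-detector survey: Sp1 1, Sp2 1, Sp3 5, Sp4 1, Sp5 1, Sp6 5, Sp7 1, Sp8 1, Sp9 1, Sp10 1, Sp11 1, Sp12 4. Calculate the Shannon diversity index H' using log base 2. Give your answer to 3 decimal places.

Total N = 1+1+5+1+1+5+1+1+1+1+1+4 = 23, so the proportions are 0.04348, 0.04348, 0.21739, 0.04348, 0.04348, 0.21739, 0.04348, 0.04348, 0.04348, 0.04348, 0.04348, 0.17391 (working shown to 5 dp, full precision carried).
Each pᵢ log₂ pᵢ term: 0.04348×(-4.52356)=-0.19668, 0.04348×(-4.52356)=-0.19668, 0.21739×(-2.20163)=-0.47862, 0.04348×(-4.52356)=-0.19668, 0.04348×(-4.52356)=-0.19668, 0.21739×(-2.20163)=-0.47862, 0.04348×(-4.52356)=-0.19668, 0.04348×(-4.52356)=-0.19668, 0.04348×(-4.52356)=-0.19668, 0.04348×(-4.52356)=-0.19668, 0.04348×(-4.52356)=-0.19668, 0.17391×(-2.52356)=-0.43888.
Sum = -3.16620, so H' = 3.166.

3.166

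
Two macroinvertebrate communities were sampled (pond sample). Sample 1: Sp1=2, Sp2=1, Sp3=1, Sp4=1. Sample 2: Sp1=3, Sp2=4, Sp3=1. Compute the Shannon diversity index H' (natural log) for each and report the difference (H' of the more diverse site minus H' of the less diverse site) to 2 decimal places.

Sample 1: N=5, proportions 0.4, 0.2, 0.2, 0.2, giving H' = 1.3322 (working shown to 4 dp, full precision carried).
Sample 2: N=8, proportions 0.375, 0.5, 0.125, giving H' = 0.9743.
Difference = |1.3322 − 0.9743| = 0.3579, i.e. 0.36 to 2 decimal places.

0.36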